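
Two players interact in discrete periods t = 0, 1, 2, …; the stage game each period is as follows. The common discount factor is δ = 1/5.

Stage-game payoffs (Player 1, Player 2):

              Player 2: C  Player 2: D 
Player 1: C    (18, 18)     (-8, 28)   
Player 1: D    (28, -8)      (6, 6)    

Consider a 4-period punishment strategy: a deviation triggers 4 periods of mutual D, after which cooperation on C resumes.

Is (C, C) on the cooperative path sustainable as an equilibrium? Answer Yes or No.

A one-shot deviation gives 28 now, then 6 for 4 periods, then back to 18.
Gain from deviating: (28−18) today; loss: (18−6) in each of the next 4 periods.
No-deviation condition: (18−6)(δ+…+δ^4) ≥ 28−18, i.e. δ+…+δ^4 ≥ 5/6.
At δ = 1/5: δ+…+δ^4 = 0.2496 < 0.8333.
So cooperation is not sustainable.

No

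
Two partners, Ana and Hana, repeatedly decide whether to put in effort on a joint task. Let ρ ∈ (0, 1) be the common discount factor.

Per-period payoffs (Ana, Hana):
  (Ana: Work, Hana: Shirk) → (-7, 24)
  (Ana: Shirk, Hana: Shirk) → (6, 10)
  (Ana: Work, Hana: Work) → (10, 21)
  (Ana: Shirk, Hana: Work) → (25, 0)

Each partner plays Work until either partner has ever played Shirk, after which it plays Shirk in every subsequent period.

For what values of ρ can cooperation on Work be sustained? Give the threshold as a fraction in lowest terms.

15/19

Ana's threshold: (25−10)/(25−6) = 15/19.
Hana's threshold: (24−21)/(24−10) = 3/14.
15/19 > 3/14, so Ana binds and ρ* = 15/19.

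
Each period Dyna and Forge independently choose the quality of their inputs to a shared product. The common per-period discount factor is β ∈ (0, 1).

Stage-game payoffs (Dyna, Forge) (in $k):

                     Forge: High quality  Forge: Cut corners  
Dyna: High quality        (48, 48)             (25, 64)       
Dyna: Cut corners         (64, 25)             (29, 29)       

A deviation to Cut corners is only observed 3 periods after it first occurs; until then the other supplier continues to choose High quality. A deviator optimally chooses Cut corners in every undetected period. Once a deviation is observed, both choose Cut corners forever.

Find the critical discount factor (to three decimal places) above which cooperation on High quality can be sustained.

A deviator earns 64 for 3 periods, then 29 forever; cooperating earns 48 forever. Multiplying the IC by (1−β):
48 ≥ 64(1−β^3) + 29β^3, so 35·β^3 ≥ 16 and β^3 ≥ 16/35.
β ≥ (16/35)^(1/3) ≈ 0.770.

0.770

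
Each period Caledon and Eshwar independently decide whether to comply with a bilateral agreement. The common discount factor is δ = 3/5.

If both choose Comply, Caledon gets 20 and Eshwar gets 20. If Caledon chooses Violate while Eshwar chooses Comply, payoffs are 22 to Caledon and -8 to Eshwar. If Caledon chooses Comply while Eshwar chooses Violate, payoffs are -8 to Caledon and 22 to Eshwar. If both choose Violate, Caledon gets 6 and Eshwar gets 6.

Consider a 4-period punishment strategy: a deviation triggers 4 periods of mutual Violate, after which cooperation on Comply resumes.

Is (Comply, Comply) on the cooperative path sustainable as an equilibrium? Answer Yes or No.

Yes

Comparing payoff streams over the 5 periods until play realigns: cooperate → 20(1+δ+…+δ^4); deviate → 22 + 6(δ+…+δ^4).
Cooperation is sustained iff (20−6)(δ+…+δ^4) ≥ 22−20.
δ+…+δ^4 = 3/5·(1−(3/5)^4)/(1−3/5) = 1.3056, and (22−20)/(20−6) = 0.1429.
1.3056 ≥ 0.1429, so cooperation is sustainable.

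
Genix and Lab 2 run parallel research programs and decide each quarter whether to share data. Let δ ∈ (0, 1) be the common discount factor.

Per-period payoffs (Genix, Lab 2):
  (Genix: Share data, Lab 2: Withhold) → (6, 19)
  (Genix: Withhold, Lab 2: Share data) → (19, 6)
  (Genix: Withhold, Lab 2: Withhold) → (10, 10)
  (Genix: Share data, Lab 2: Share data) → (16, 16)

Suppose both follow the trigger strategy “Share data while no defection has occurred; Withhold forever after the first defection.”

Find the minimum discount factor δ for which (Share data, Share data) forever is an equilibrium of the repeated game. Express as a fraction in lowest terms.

1/3

16/(1−δ) ≥ 19 + 10δ/(1−δ)
16 ≥ 19 − 9δ
δ ≥ 3/9 = 1/3.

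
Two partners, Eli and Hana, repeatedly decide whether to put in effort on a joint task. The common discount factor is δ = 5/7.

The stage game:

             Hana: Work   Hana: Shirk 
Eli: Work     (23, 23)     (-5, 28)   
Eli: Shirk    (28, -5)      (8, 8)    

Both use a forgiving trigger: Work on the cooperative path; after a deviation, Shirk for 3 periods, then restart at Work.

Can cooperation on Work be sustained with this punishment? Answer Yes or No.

Comparing payoff streams over the 4 periods until play realigns: cooperate → 23(1+δ+…+δ^3); deviate → 28 + 8(δ+…+δ^3).
Cooperation is sustained iff (23−8)(δ+…+δ^3) ≥ 28−23.
δ+…+δ^3 = 5/7·(1−(5/7)^3)/(1−5/7) = 1.5889, and (28−23)/(23−8) = 0.3333.
1.5889 ≥ 0.3333, so cooperation is sustainable.

Yes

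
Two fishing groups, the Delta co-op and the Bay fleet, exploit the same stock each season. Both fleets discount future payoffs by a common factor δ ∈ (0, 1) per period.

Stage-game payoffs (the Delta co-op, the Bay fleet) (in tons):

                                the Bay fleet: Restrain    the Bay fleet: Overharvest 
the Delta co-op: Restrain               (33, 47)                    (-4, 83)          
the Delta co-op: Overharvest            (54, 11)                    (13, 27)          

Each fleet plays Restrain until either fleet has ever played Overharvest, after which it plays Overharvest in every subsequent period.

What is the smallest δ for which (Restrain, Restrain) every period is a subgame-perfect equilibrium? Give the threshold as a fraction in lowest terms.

9/14

For the Delta co-op: deviation gain 54−33 = 21, per-period punishment loss 33−13 = 20. IC gives δ ≥ 21/41.
For the Bay fleet: gain 36, loss 20 per period, so δ ≥ 36/56 = 9/14.
The tighter constraint is the Bay fleet's, so cooperation needs δ ≥ 9/14.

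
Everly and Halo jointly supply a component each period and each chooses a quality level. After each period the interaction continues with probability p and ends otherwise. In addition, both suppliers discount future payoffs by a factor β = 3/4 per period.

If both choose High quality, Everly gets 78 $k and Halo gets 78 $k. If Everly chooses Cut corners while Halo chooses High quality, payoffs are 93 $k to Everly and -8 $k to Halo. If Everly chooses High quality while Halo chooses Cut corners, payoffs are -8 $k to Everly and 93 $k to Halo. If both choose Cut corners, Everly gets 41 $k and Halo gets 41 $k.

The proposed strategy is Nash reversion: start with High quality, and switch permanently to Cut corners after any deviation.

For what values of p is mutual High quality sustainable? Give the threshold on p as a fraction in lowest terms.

Expected continuation weight on next period's payoff is β·p = 3/4·p, which plays the role of the discount factor.
Cooperation requires 3/4·p ≥ (93−78)/(93−41) = 15/52, hence p ≥ 5/13.

5/13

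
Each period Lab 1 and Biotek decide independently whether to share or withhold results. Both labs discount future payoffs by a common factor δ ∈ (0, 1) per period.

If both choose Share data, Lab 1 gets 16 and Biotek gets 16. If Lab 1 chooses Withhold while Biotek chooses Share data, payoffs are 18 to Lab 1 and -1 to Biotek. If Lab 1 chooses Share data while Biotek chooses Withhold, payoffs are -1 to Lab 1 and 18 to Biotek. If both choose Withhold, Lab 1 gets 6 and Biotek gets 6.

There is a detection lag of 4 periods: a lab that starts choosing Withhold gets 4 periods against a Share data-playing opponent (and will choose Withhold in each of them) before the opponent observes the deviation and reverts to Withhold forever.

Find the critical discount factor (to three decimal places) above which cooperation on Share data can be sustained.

The best deviation is to choose Withhold for all 4 undetected periods, earning 18 each, then 6 forever once detected.
Deviation value: 18(1−δ^4)/(1−δ) + 6δ^4/(1−δ); cooperation value: 16/(1−δ).
IC: 16 ≥ 18(1−δ^4) + 6δ^4 = 18 − 12δ^4.
So δ^4 ≥ 2/12 = 1/6, giving δ ≥ (1/6)^(1/4) ≈ 0.639.

0.639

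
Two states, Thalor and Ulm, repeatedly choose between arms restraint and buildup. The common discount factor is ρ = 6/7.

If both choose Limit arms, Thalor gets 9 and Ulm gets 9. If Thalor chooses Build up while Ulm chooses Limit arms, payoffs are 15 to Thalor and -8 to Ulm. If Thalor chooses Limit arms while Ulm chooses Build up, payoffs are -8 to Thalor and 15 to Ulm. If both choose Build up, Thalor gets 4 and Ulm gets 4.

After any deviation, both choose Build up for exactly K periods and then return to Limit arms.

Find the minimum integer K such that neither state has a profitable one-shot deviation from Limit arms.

2

IC: ρ(1−ρ^K)/(1−ρ) ≥ (15−9)/(9−4) = 6/5.
With ρ = 6/7: need 1 − ρ^K ≥ 6/5·(1−6/7)/(6/7), i.e. ρ^K ≤ 0.8000.
Since (6/7)^1 = 0.8571 and (6/7)^2 = 0.7347, the smallest such K is 2.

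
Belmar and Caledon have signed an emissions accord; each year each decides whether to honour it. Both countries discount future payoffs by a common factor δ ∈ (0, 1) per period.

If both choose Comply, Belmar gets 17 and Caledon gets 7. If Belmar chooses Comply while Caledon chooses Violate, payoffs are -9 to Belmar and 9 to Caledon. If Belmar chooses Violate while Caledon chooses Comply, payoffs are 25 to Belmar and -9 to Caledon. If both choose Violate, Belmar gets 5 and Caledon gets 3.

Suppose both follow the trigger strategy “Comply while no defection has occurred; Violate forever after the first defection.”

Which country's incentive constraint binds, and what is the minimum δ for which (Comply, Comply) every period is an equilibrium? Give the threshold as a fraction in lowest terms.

Belmar; δ ≥ 2/5

For Belmar: deviation gain 25−17 = 8, per-period punishment loss 17−5 = 12. IC gives δ ≥ 8/20 = 2/5.
For Caledon: gain 2, loss 4 per period, so δ ≥ 2/6 = 1/3.
The tighter constraint is Belmar's, so cooperation needs δ ≥ 2/5.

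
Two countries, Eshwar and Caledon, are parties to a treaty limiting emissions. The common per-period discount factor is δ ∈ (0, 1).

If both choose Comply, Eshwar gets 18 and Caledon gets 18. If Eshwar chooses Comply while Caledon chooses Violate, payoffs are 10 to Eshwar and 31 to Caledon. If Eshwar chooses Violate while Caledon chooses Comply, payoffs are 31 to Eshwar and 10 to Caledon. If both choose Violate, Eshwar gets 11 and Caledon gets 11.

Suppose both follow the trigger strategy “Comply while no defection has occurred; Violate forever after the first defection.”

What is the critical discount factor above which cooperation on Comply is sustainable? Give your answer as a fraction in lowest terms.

13/20

Cooperation forever yields 18 each period: 18/(1−δ).
Deviating yields 31 once, then 11 forever: 31 + 11δ/(1−δ).
No profitable deviation requires 18/(1−δ) ≥ 31 + 11δ/(1−δ).
Multiplying by (1−δ): 18 ≥ 31(1−δ) + 11δ = 31 − 20δ.
So 20δ ≥ 13, i.e. δ ≥ 13/20.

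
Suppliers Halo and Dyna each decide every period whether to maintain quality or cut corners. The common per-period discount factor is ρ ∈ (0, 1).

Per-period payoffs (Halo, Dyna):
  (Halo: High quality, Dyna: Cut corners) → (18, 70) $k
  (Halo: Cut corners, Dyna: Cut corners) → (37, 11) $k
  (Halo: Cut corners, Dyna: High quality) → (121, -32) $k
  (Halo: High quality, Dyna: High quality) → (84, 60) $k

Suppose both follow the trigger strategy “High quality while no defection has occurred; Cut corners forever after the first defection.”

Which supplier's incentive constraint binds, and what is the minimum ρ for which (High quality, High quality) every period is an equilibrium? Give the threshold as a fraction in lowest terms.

Halo's threshold: (121−84)/(121−37) = 37/84.
Dyna's threshold: (70−60)/(70−11) = 10/59.
37/84 > 10/59, so Halo binds and ρ* = 37/84.

Halo; ρ ≥ 37/84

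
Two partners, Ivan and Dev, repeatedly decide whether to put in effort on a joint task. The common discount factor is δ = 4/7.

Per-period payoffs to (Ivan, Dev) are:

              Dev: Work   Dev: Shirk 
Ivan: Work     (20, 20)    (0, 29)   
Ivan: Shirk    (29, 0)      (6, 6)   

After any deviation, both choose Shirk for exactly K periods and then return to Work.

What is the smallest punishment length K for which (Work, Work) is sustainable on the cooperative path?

No profitable deviation requires (20−6)(δ+…+δ^K) ≥ 29−20, i.e. δ+…+δ^K ≥ 9/14 ≈ 0.6429.
With δ = 4/7, the partial sums are K=1: 0.5714, K=2: 0.8980.
K = 2 is the first length at which the sum reaches 0.6429.

2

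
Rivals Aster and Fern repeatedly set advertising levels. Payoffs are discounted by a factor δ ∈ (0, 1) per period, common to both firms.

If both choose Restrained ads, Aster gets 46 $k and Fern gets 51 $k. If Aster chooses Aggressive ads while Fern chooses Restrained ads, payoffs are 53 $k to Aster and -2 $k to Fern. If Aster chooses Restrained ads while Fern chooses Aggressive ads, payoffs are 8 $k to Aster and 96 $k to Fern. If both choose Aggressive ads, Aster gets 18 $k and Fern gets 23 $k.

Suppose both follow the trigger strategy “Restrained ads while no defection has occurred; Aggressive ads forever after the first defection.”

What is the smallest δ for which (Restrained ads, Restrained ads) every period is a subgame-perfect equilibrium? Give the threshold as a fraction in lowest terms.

45/73

For Aster: deviation gain 53−46 = 7, per-period punishment loss 46−18 = 28. IC gives δ ≥ 7/35 = 1/5.
For Fern: gain 45, loss 28 per period, so δ ≥ 45/73.
The tighter constraint is Fern's, so cooperation needs δ ≥ 45/73.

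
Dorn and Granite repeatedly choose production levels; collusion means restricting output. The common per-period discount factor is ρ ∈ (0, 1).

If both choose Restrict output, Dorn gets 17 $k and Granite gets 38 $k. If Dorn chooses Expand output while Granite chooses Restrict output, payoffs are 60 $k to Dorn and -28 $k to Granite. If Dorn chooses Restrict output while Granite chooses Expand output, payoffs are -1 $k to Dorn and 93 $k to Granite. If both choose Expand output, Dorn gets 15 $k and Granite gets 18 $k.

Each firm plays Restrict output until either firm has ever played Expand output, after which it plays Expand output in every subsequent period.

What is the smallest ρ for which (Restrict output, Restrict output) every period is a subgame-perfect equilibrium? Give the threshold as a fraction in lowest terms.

43/45

For Dorn: deviation gain 60−17 = 43, per-period punishment loss 17−15 = 2. IC gives ρ ≥ 43/45.
For Granite: gain 55, loss 20 per period, so ρ ≥ 55/75 = 11/15.
The tighter constraint is Dorn's, so cooperation needs ρ ≥ 43/45.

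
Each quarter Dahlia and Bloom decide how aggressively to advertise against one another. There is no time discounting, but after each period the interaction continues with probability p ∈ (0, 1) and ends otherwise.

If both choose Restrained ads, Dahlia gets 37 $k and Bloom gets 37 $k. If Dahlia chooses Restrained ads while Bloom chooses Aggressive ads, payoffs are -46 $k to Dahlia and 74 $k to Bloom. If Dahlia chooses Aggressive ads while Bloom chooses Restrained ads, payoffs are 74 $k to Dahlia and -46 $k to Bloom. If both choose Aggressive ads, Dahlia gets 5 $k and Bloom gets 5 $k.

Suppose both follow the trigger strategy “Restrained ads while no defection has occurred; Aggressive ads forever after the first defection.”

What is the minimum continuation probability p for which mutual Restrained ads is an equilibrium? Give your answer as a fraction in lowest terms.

37/69

With no time discounting, the continuation probability p plays the role of the discount factor.
Grim-trigger IC: 37/(1−p) ≥ 74 + 5p/(1−p) ⇒ p ≥ (74−37)/(74−5) = 37/69.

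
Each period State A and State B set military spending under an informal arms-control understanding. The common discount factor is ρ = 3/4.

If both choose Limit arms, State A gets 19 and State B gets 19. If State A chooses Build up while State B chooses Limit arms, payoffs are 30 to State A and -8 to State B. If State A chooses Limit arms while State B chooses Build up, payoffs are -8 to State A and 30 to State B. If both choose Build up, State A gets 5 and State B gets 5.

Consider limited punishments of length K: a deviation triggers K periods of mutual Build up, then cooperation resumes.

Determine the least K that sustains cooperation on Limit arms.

Need Σ_{k=1}^{K} ρ^k ≥ (30−19)/(19−5) = 0.7857 at ρ = 3/4.
At K = 1 the sum is 0.7500 < 0.7857; at K = 2 it is 1.3125 ≥ 0.7857.
So the minimum punishment length is K = 2.

2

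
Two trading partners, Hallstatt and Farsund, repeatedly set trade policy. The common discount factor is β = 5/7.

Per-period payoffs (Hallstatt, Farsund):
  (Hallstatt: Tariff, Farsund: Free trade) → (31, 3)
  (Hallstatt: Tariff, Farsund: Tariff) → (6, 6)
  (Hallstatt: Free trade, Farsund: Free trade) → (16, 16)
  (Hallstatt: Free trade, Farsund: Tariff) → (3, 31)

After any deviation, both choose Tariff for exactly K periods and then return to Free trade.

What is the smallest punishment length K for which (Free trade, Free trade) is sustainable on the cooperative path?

IC: β(1−β^K)/(1−β) ≥ (31−16)/(16−6) = 3/2.
With β = 5/7: need 1 − β^K ≥ 3/2·(1−5/7)/(5/7), i.e. β^K ≤ 0.4000.
Since (5/7)^2 = 0.5102 and (5/7)^3 = 0.3644, the smallest such K is 3.

3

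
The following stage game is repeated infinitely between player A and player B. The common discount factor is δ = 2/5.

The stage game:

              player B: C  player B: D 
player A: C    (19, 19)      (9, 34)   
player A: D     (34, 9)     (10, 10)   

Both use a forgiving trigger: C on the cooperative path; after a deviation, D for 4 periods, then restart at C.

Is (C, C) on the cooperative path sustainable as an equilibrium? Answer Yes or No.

No

A one-shot deviation gives 34 now, then 10 for 4 periods, then back to 19.
Gain from deviating: (34−19) today; loss: (19−10) in each of the next 4 periods.
No-deviation condition: (19−10)(δ+…+δ^4) ≥ 34−19, i.e. δ+…+δ^4 ≥ 5/3.
At δ = 2/5: δ+…+δ^4 = 0.6496 < 1.6667.
So cooperation is not sustainable.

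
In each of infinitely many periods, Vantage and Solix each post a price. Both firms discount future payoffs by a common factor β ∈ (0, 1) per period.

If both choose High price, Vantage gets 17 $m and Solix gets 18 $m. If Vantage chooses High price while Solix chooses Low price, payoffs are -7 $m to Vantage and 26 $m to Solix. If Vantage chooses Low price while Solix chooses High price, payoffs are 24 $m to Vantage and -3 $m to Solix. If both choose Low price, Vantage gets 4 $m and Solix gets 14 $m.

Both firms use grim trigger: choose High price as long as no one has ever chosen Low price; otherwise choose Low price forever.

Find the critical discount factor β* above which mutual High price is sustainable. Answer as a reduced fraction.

Vantage's threshold: (24−17)/(24−4) = 7/20.
Solix's threshold: (26−18)/(26−14) = 2/3.
7/20 < 2/3, so Solix binds and β* = 2/3.

2/3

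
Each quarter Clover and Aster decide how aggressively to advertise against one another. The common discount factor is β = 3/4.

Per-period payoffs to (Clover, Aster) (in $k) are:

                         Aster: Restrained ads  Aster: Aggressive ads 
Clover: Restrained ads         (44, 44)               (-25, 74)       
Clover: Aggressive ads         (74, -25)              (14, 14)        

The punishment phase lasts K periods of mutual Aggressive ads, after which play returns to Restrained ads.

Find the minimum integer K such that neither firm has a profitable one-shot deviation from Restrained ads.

No profitable deviation requires (44−14)(β+…+β^K) ≥ 74−44, i.e. β+…+β^K ≥ 1 ≈ 1.0000.
With β = 3/4, the partial sums are K=1: 0.7500, K=2: 1.3125.
K = 2 is the first length at which the sum reaches 1.0000.

2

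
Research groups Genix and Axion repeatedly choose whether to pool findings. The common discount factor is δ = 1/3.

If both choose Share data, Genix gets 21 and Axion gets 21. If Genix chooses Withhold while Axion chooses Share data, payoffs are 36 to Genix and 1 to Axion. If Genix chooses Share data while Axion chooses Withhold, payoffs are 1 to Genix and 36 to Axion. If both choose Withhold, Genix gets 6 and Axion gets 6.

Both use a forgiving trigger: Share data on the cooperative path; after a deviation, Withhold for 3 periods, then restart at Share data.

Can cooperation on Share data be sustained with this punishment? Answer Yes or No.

No

A one-shot deviation gives 36 now, then 6 for 3 periods, then back to 21.
Gain from deviating: (36−21) today; loss: (21−6) in each of the next 3 periods.
No-deviation condition: (21−6)(δ+…+δ^3) ≥ 36−21, i.e. δ+…+δ^3 ≥ 1.
At δ = 1/3: δ+…+δ^3 = 0.4815 < 1.0000.
So cooperation is not sustainable.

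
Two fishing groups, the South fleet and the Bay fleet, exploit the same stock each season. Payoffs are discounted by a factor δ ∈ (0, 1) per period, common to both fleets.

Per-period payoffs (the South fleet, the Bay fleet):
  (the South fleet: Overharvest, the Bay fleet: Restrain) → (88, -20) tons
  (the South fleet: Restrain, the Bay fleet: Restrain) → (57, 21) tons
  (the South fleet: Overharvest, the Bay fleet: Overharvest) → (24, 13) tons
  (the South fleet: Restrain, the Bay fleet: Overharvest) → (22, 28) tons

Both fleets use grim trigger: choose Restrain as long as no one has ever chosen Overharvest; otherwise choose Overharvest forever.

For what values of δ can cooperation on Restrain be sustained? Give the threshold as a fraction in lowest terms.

31/64

the South fleet's threshold: (88−57)/(88−24) = 31/64.
the Bay fleet's threshold: (28−21)/(28−13) = 7/15.
31/64 > 7/15, so the South fleet binds and δ* = 31/64.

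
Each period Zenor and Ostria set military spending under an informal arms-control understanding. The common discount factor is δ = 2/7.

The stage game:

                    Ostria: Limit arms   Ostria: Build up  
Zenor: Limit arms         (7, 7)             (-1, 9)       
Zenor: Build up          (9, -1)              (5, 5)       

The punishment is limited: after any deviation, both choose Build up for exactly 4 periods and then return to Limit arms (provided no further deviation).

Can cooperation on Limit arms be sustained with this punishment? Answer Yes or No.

IC: δ+…+δ^4 ≥ (9−7)/(7−5) = 1.
At δ = 2/7: partial sum = 0.3973 < 1.0000. Cooperation not sustainable.

No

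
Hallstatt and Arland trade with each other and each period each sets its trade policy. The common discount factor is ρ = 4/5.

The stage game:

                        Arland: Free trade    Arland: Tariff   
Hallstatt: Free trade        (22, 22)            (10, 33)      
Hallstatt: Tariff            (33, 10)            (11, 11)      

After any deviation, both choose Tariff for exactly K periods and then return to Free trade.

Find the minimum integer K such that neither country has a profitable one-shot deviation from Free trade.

IC: ρ(1−ρ^K)/(1−ρ) ≥ (33−22)/(22−11) = 1.
With ρ = 4/5: need 1 − ρ^K ≥ 1·(1−4/5)/(4/5), i.e. ρ^K ≤ 0.7500.
Since (4/5)^1 = 0.8000 and (4/5)^2 = 0.6400, the smallest such K is 2.

2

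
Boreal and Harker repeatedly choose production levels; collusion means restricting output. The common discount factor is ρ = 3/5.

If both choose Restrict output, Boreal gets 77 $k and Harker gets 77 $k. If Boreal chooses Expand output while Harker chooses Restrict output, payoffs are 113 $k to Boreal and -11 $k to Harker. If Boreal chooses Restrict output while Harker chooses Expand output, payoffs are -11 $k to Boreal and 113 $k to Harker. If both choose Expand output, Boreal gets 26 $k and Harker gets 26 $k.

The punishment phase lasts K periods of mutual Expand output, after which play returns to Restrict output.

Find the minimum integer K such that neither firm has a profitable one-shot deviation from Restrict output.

IC: ρ(1−ρ^K)/(1−ρ) ≥ (113−77)/(77−26) = 12/17.
With ρ = 3/5: need 1 − ρ^K ≥ 12/17·(1−3/5)/(3/5), i.e. ρ^K ≤ 0.5294.
Since (3/5)^1 = 0.6000 and (3/5)^2 = 0.3600, the smallest such K is 2.

2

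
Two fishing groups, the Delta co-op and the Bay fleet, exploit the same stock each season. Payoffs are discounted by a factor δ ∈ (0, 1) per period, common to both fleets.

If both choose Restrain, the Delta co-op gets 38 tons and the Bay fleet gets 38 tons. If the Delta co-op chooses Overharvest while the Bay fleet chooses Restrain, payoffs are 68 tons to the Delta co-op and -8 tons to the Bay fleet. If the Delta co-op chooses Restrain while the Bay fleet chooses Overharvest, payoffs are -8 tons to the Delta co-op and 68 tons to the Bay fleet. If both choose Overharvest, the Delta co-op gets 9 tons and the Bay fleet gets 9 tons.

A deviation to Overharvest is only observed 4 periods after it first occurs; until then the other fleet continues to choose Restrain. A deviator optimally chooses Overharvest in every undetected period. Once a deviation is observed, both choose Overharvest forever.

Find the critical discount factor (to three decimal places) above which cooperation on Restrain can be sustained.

Deviating for the 4 undetected periods gains 68−38 = 30 per period over cooperation, then loses 38−9 = 29 per period forever once punishment starts.
Gain: 30(1 + δ + … + δ^3); loss: 29·δ^4/(1−δ).
No profitable deviation ⇔ 30(1−δ^4) ≤ 29·δ^4, i.e. δ^4 ≥ 30/(30+29) = 30/59.
Hence δ ≥ (30/59)^(1/4) ≈ 0.844.

0.844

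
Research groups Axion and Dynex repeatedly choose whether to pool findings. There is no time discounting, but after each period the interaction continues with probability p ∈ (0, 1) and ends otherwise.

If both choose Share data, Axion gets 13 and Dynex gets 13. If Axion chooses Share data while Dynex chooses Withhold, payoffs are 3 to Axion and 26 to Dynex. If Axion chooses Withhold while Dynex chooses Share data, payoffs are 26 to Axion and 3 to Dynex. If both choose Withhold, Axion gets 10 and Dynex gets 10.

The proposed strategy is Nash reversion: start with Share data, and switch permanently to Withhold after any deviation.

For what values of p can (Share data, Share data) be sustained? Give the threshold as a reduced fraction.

With no time discounting, the continuation probability p plays the role of the discount factor.
Grim-trigger IC: 13/(1−p) ≥ 26 + 10p/(1−p) ⇒ p ≥ (26−13)/(26−10) = 13/16.

13/16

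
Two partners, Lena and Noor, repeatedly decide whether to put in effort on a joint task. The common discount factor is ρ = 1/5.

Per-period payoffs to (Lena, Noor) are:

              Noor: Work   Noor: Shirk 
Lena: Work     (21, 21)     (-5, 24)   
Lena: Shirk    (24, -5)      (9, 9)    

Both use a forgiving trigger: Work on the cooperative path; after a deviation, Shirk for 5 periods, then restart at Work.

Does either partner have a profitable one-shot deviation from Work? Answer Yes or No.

Comparing payoff streams over the 6 periods until play realigns: cooperate → 21(1+ρ+…+ρ^5); deviate → 24 + 9(ρ+…+ρ^5).
Cooperation is sustained iff (21−9)(ρ+…+ρ^5) ≥ 24−21.
ρ+…+ρ^5 = 1/5·(1−(1/5)^5)/(1−1/5) = 0.2499, and (24−21)/(21−9) = 0.2500.
0.2499 < 0.2500, so cooperation is not sustainable.

Yes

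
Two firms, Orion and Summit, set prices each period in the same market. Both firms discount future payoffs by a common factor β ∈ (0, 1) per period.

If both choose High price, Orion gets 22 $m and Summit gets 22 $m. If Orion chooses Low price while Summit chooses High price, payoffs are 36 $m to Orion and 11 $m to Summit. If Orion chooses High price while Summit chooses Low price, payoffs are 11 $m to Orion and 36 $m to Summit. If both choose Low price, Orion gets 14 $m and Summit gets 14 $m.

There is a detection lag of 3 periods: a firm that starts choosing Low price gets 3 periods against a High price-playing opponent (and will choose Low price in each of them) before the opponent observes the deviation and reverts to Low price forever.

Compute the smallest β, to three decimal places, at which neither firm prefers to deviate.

A deviator earns 36 for 3 periods, then 14 forever; cooperating earns 22 forever. Multiplying the IC by (1−β):
22 ≥ 36(1−β^3) + 14β^3, so 22·β^3 ≥ 14 and β^3 ≥ 7/11.
β ≥ (7/11)^(1/3) ≈ 0.860.

0.860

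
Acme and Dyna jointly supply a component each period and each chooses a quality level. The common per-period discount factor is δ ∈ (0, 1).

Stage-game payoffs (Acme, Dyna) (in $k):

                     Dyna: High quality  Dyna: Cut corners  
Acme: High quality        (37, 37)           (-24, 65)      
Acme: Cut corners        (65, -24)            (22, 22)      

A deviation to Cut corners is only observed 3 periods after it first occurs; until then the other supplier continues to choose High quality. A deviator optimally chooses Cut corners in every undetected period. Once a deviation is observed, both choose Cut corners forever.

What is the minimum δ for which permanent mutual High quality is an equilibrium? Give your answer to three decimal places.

The best deviation is to choose Cut corners for all 3 undetected periods, earning 65 each, then 22 forever once detected.
Deviation value: 65(1−δ^3)/(1−δ) + 22δ^3/(1−δ); cooperation value: 37/(1−δ).
IC: 37 ≥ 65(1−δ^3) + 22δ^3 = 65 − 43δ^3.
So δ^3 ≥ 28/43, giving δ ≥ (28/43)^(1/3) ≈ 0.867.

0.867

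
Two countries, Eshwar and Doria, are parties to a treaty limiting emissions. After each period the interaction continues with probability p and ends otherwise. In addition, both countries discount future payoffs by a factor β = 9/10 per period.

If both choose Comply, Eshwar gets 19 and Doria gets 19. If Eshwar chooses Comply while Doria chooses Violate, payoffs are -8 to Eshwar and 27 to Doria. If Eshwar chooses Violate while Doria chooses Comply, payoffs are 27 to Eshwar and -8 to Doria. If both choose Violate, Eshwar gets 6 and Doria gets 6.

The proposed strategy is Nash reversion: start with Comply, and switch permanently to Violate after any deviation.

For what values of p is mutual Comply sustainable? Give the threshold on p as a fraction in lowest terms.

With continuation probability p and discount β, the effective per-period discount factor is βp.
Grim-trigger IC: βp ≥ (27−19)/(27−6) = 8/21.
So p ≥ (8/21)/(9/10) = 80/189.

80/189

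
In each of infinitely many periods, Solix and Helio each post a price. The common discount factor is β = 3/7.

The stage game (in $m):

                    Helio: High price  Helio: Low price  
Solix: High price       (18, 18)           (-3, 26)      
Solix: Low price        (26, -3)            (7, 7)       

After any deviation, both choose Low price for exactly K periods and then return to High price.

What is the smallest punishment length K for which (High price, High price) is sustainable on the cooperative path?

5

No profitable deviation requires (18−7)(β+…+β^K) ≥ 26−18, i.e. β+…+β^K ≥ 8/11 ≈ 0.7273.
With β = 3/7, the partial sums are K=1: 0.4286, K=2: 0.6122, K=3: 0.6910, K=4: 0.7247, K=5: 0.7392.
K = 5 is the first length at which the sum reaches 0.7273.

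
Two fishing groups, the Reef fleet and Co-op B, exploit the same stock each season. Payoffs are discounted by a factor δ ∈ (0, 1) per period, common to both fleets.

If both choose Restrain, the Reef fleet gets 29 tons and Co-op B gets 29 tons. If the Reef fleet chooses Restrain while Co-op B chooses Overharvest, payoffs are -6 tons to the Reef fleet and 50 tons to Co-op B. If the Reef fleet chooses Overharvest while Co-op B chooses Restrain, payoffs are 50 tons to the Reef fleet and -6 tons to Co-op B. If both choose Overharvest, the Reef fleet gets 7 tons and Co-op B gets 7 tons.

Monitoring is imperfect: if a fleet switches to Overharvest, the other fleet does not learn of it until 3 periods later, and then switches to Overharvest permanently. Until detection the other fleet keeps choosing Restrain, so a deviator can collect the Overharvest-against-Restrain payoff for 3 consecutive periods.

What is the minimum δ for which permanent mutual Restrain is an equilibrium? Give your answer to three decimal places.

0.787

Deviating for the 3 undetected periods gains 50−29 = 21 per period over cooperation, then loses 29−7 = 22 per period forever once punishment starts.
Gain: 21(1 + δ + … + δ^2); loss: 22·δ^3/(1−δ).
No profitable deviation ⇔ 21(1−δ^3) ≤ 22·δ^3, i.e. δ^3 ≥ 21/(21+22) = 21/43.
Hence δ ≥ (21/43)^(1/3) ≈ 0.787.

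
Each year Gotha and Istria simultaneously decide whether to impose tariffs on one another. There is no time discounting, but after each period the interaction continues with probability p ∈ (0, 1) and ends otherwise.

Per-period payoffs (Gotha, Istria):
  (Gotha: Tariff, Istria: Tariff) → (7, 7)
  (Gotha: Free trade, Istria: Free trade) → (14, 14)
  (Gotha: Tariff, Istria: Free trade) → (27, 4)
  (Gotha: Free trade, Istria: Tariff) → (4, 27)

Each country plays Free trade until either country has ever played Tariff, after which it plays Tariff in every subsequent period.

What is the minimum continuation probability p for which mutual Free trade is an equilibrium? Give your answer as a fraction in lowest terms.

Expected cooperation value is 14 + p·14 + p²·14 + … = 14/(1−p); deviation gives 27 + p·7/(1−p).
14 ≥ 27(1−p) + 7p ⇒ 20p ≥ 13 ⇒ p ≥ 13/20.

13/20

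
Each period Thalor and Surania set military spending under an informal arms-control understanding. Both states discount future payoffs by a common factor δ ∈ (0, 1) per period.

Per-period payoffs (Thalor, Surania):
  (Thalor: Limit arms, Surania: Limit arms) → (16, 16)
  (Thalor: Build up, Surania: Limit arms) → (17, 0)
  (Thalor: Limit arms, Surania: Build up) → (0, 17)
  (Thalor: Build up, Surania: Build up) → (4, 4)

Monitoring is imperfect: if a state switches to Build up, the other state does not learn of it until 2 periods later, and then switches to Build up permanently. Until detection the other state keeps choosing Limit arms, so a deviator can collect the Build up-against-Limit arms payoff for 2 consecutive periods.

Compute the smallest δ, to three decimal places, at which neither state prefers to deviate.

A deviator earns 17 for 2 periods, then 4 forever; cooperating earns 16 forever. Multiplying the IC by (1−δ):
16 ≥ 17(1−δ^2) + 4δ^2, so 13·δ^2 ≥ 1 and δ^2 ≥ 1/13.
δ ≥ (1/13)^(1/2) ≈ 0.277.

0.277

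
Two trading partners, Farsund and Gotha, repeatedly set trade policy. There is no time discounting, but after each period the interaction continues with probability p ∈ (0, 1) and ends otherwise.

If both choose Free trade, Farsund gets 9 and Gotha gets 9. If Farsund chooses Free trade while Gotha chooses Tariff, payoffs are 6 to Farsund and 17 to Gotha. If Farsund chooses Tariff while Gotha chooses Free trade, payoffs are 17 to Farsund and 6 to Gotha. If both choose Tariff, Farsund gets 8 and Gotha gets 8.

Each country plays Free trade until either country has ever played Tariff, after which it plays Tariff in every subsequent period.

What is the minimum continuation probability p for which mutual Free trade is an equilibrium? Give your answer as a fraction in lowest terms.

8/9

With no time discounting, the continuation probability p plays the role of the discount factor.
Grim-trigger IC: 9/(1−p) ≥ 17 + 8p/(1−p) ⇒ p ≥ (17−9)/(17−8) = 8/9.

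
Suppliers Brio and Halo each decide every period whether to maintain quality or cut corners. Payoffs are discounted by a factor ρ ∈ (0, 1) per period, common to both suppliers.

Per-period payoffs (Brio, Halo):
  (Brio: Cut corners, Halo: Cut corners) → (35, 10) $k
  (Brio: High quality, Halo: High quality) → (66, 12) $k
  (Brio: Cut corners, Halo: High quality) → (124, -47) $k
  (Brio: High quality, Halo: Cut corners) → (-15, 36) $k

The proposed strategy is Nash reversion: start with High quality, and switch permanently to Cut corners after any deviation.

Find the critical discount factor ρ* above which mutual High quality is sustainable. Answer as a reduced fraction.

Brio's threshold: (124−66)/(124−35) = 58/89.
Halo's threshold: (36−12)/(36−10) = 12/13.
58/89 < 12/13, so Halo binds and ρ* = 12/13.

12/13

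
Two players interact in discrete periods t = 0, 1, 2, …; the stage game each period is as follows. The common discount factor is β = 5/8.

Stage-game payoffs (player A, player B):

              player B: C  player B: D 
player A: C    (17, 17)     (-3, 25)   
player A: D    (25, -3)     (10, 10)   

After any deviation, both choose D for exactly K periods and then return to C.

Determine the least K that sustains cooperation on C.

IC: β(1−β^K)/(1−β) ≥ (25−17)/(17−10) = 8/7.
With β = 5/8: need 1 − β^K ≥ 8/7·(1−5/8)/(5/8), i.e. β^K ≤ 0.3143.
Since (5/8)^2 = 0.3906 and (5/8)^3 = 0.2441, the smallest such K is 3.

3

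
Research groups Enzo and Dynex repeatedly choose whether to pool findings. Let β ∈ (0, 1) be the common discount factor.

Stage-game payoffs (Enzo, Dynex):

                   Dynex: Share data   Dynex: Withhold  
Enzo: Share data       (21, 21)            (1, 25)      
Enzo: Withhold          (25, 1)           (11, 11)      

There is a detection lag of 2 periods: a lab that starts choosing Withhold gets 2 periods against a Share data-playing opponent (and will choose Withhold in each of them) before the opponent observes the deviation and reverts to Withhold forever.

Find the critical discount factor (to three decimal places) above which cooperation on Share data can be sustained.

0.535

A deviator earns 25 for 2 periods, then 11 forever; cooperating earns 21 forever. Multiplying the IC by (1−β):
21 ≥ 25(1−β^2) + 11β^2, so 14·β^2 ≥ 4 and β^2 ≥ 2/7.
β ≥ (2/7)^(1/2) ≈ 0.535.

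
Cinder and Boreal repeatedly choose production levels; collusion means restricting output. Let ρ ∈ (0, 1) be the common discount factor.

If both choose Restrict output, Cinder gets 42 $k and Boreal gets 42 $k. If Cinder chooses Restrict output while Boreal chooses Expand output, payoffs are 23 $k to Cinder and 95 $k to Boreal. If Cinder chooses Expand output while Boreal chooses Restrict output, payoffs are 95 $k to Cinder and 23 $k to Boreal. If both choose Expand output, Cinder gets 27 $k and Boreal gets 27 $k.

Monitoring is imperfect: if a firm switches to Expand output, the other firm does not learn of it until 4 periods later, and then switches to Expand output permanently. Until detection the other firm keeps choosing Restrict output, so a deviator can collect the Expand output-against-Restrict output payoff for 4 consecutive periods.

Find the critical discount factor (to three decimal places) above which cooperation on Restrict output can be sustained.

Deviating for the 4 undetected periods gains 95−42 = 53 per period over cooperation, then loses 42−27 = 15 per period forever once punishment starts.
Gain: 53(1 + ρ + … + ρ^3); loss: 15·ρ^4/(1−ρ).
No profitable deviation ⇔ 53(1−ρ^4) ≤ 15·ρ^4, i.e. ρ^4 ≥ 53/(53+15) = 53/68.
Hence ρ ≥ (53/68)^(1/4) ≈ 0.940.

0.940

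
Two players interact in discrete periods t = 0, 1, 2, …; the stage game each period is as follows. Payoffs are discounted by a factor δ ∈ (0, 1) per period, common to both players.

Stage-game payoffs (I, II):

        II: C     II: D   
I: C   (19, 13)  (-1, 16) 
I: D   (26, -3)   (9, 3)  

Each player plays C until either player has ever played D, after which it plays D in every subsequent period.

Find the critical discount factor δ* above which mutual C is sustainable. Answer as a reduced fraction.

I's threshold: (26−19)/(26−9) = 7/17.
II's threshold: (16−13)/(16−3) = 3/13.
7/17 > 3/13, so I binds and δ* = 7/17.

7/17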